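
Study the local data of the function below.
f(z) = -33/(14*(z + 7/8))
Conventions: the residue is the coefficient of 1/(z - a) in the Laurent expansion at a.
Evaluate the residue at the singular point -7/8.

The residue is -33/14.

At the order-1 pole -7/8 set g(z) = (z - (-7/8))*f(z) = -33/14.
Simple pole: residue = g(a) at a = -7/8, which is -33/14.


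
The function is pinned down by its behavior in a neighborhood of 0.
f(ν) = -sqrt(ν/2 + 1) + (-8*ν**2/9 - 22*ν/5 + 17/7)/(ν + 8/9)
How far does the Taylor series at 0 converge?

The radius of convergence is 8/9.

Denominator factor (ν + 8/9): pole of order 1 at -8/9, modulus 8/9.
Branch term (-1)*sqrt(1 - ν/(-2)): its argument vanishes at ν = -2, a square-root branch point, modulus 2.
The radius of convergence is the smallest modulus among the singular points: 8/9.


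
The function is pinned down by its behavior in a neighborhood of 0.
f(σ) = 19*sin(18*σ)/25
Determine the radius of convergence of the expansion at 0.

The radius of convergence is infinite.

The factor sin(18*σ) is entire and contributes no finite singular point.
The polynomial part has no poles.
No finite singular points: the Taylor series at 0 converges everywhere.


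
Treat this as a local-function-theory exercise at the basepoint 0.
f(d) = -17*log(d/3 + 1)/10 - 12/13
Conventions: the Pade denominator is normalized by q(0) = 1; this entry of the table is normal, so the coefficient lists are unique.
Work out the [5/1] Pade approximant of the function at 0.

Taylor coefficients needed (expand at 0): a_0 = -12/13, a_1 = -17/30, a_2 = 17/180, a_3 = -17/810, a_4 = 17/3240, a_5 = -17/12150, a_6 = 17/43740.
Write the denominator as Q(d) = 1 + q1*d. Requiring Q*f - P = O(d^7) with deg P <= 5 kills the coefficients of d^6..d^6 in Q*f:
  d^6: a_6 + q1*a_5 = 0, i.e. 17/43740 + (-17/12150)*q1 = 0.
Solving this linear system: q1 = 5/18.
The numerator is Q*f truncated at degree 5: P0 = a_0 = -12/13; P1 = a_1 + q1*a_0 = -107/130; P2 = a_2 + q1*a_1 = -17/270; P3 = a_3 + q1*a_2 = 17/3240; P4 = a_4 + q1*a_3 = -17/29160; P5 = a_5 + q1*a_4 = 17/291600.

The Pade approximant has numerator coefficients [-12/13, -107/130, -17/270, 17/3240, -17/29160, 17/291600]; denominator coefficients [1, 5/18].


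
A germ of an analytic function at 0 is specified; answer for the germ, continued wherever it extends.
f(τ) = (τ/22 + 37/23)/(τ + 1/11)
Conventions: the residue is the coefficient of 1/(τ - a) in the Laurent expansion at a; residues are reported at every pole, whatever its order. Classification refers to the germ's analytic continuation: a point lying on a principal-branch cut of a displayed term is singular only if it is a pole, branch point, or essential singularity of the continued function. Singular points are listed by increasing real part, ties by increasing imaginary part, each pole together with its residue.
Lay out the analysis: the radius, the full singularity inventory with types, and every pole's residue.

Radius of convergence at 0: 1/11.
At -1/11: a pole of order 1; residue 8931/5566.

Denominator factor (τ + 1/11): pole of order 1 at -1/11, modulus 1/11.
The radius of convergence is the smallest modulus among the singular points: 1/11.
At the order-1 pole -1/11 set g(τ) = (τ - (-1/11))*f(τ) = τ/22 + 37/23.
Simple pole: residue = g(a) at a = -1/11, which is 8931/5566.


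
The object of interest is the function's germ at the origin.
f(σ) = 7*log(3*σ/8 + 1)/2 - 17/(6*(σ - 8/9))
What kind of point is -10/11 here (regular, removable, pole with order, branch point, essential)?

Denominator factors: σ - 8/9 = -178/99 at σ = -10/11 — none vanishes.
Branch term log(1 - σ/(-8/3)): argument at -10/11 is 29/44, nonzero, so -10/11 is not its branch point (a point on a principal cut is still regular for the continued germ).
So the germ continues analytically to -10/11.

The point is a regular point.


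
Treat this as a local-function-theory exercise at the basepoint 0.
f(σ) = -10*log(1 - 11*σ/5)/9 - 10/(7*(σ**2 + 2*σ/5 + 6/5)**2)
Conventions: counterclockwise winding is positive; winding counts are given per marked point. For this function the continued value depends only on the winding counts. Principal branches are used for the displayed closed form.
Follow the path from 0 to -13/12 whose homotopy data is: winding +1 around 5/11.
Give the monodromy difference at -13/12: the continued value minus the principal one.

The rational part is single-valued and drops out of the difference; each branch term changes only by its own monodromy.
(-10/9)*log(1 - σ/(5/11)): each positive loop around 5/11 adds 2*pi*i to the log, so winding +1 contributes (-10/9)*(1)*2*pi*i = -(20/9)*pi*i.
Summing the contributions at σ = -13/12 gives -(20/9)*pi*i.

Continued minus principal equals -(20/9)*pi*i.


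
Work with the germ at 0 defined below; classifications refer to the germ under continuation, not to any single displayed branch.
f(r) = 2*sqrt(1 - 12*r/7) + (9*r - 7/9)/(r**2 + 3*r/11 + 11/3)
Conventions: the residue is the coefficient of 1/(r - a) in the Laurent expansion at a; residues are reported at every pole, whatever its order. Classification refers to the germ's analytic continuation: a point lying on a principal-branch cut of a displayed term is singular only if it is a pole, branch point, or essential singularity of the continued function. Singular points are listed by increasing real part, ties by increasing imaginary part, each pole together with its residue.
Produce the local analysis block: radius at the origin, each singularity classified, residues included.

Radius of convergence at 0: 7/12.
At (-3/22) - ((1/66)*sqrt(15891))*i: a pole of order 1; residue (9/2) - ((397/95346)*sqrt(15891))*i.
At (-3/22) + ((1/66)*sqrt(15891))*i: a pole of order 1; residue (9/2) + ((397/95346)*sqrt(15891))*i.
At 7/12: an algebraic (square-root) branch point.

Denominator factor (r**2 + 3*r/11 + 11/3): discriminant -5297/363, complex-conjugate roots (-3/22) + ((1/66)*sqrt(15891))*i and (-3/22) - ((1/66)*sqrt(15891))*i; poles of order 1, moduli (1/3)*sqrt(33) and (1/3)*sqrt(33).
Branch term (2)*sqrt(1 - r/(7/12)): its argument vanishes at r = 7/12, a square-root branch point, modulus 7/12.
The radius of convergence is the smallest modulus among the singular points: 7/12.
The branch term is analytic at (-3/22) - ((1/66)*sqrt(15891))*i and contributes nothing to the residue; only the rational part matters.
The factor r**2 + 3*r/11 + 11/3 splits as (r - a)(r - a') with a = (-3/22) - ((1/66)*sqrt(15891))*i, a' = (-3/22) + ((1/66)*sqrt(15891))*i. At the order-1 pole a set g(r) = (r - a)*(rational part) = [9*r - 7/9] / (r - a').
Simple pole: residue = g(a) at a = (-3/22) - ((1/66)*sqrt(15891))*i, which is (9/2) - ((397/95346)*sqrt(15891))*i.
The branch term is analytic at (-3/22) + ((1/66)*sqrt(15891))*i and contributes nothing to the residue; only the rational part matters.
The factor r**2 + 3*r/11 + 11/3 splits as (r - a)(r - a') with a = (-3/22) + ((1/66)*sqrt(15891))*i, a' = (-3/22) - ((1/66)*sqrt(15891))*i. At the order-1 pole a set g(r) = (r - a)*(rational part) = [9*r - 7/9] / (r - a').
Simple pole: residue = g(a) at a = (-3/22) + ((1/66)*sqrt(15891))*i, which is (9/2) + ((397/95346)*sqrt(15891))*i.
List the singular points by increasing real part (a conjugate pair: the negative imaginary part first).


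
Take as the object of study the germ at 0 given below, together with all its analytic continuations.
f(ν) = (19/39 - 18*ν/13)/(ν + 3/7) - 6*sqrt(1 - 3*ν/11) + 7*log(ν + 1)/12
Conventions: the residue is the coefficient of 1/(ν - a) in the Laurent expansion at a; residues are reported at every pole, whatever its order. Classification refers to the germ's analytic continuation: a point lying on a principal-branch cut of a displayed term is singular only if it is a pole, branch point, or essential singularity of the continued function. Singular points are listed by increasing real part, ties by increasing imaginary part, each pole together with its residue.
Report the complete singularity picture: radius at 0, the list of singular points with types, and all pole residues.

Denominator factor (ν + 3/7): pole of order 1 at -3/7, modulus 3/7.
Branch term (7/12)*log(1 - ν/(-1)): its argument vanishes at ν = -1, a logarithmic branch point, modulus 1.
Branch term (-6)*sqrt(1 - ν/(11/3)): its argument vanishes at ν = 11/3, a square-root branch point, modulus 11/3.
The radius of convergence is the smallest modulus among the singular points: 3/7.
The branch terms are analytic at -3/7 and contribute nothing to the residue; only the rational part matters.
At the order-1 pole -3/7 set g(ν) = (ν - (-3/7))*(rational part) = 19/39 - 18*ν/13.
Simple pole: residue = g(a) at a = -3/7, which is 295/273.
List the singular points by increasing real part (a conjugate pair: the negative imaginary part first).

Radius of convergence at 0: 3/7.
At -1: a logarithmic branch point.
At -3/7: a pole of order 1; residue 295/273.
At 11/3: an algebraic (square-root) branch point.


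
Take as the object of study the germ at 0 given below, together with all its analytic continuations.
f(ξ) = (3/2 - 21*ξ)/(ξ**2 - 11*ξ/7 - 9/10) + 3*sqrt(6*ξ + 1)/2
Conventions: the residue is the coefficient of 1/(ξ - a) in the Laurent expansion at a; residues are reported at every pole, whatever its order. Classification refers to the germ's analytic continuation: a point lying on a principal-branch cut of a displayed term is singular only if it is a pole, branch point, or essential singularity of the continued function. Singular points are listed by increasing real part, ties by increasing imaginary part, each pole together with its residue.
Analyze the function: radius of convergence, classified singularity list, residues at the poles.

Radius of convergence at 0: 1/6.
At 11/14 - (1/70)*sqrt(7435): a pole of order 1; residue -21/2 + (105/1487)*sqrt(7435).
At -1/6: an algebraic (square-root) branch point.
At 11/14 + (1/70)*sqrt(7435): a pole of order 1; residue -21/2 - (105/1487)*sqrt(7435).

Denominator factor (ξ**2 - 11*ξ/7 - 9/10): discriminant 1487/245, real irrational roots 11/14 + (1/70)*sqrt(7435) and 11/14 - (1/70)*sqrt(7435); poles of order 1, moduli 11/14 + (1/70)*sqrt(7435) and -11/14 + (1/70)*sqrt(7435).
Branch term (3/2)*sqrt(1 - ξ/(-1/6)): its argument vanishes at ξ = -1/6, a square-root branch point, modulus 1/6.
The radius of convergence is the smallest modulus among the singular points: 1/6.
The branch term is analytic at 11/14 - (1/70)*sqrt(7435) and contributes nothing to the residue; only the rational part matters.
The factor ξ**2 - 11*ξ/7 - 9/10 splits as (ξ - a)(ξ - a') with a = 11/14 - (1/70)*sqrt(7435), a' = 11/14 + (1/70)*sqrt(7435). At the order-1 pole a set g(ξ) = (ξ - a)*(rational part) = [3/2 - 21*ξ] / (ξ - a').
Simple pole: residue = g(a) at a = 11/14 - (1/70)*sqrt(7435), which is -21/2 + (105/1487)*sqrt(7435).
The branch term is analytic at 11/14 + (1/70)*sqrt(7435) and contributes nothing to the residue; only the rational part matters.
The factor ξ**2 - 11*ξ/7 - 9/10 splits as (ξ - a)(ξ - a') with a = 11/14 + (1/70)*sqrt(7435), a' = 11/14 - (1/70)*sqrt(7435). At the order-1 pole a set g(ξ) = (ξ - a)*(rational part) = [3/2 - 21*ξ] / (ξ - a').
Simple pole: residue = g(a) at a = 11/14 + (1/70)*sqrt(7435), which is -21/2 - (105/1487)*sqrt(7435).
List the singular points by increasing real part (a conjugate pair: the negative imaginary part first).


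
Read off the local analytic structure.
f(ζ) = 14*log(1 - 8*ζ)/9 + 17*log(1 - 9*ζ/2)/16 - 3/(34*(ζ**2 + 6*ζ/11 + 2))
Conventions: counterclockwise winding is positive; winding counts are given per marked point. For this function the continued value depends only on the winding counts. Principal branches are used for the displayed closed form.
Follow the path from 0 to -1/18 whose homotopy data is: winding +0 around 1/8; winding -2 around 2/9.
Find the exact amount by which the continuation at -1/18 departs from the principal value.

Continued minus principal equals -(17/4)*pi*i.

The rational part is single-valued and drops out of the difference; each branch term changes only by its own monodromy.
(17/16)*log(1 - ζ/(2/9)): each positive loop around 2/9 adds 2*pi*i to the log, so winding -2 contributes (17/16)*(-2)*2*pi*i = -(17/4)*pi*i.
(14/9)*log(1 - ζ/(1/8)): winding 0 around 1/8, so this term returns to its principal value, contribution 0.
Summing the contributions at ζ = -1/18 gives -(17/4)*pi*i.


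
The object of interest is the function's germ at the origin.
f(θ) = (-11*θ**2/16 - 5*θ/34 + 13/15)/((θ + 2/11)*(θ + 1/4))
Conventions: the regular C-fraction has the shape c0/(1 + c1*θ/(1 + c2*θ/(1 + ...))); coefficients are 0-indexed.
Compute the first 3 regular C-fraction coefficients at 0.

The regular C-fraction coefficients are [286/15, 2137/221, -19094137/7556432].

Taylor coefficients (expand at 0): a_0 = 286/15, a_1 = -47014/255, a_2 = 895499/680.
c0 = a_0 = 286/15. Peel one level at a time: if S = 1 + c*θ/S' with S'(0) = 1, then c is the θ-coefficient of S and S' = c*θ/(S - 1).
S_1 = c0/f = 1 + (2137/221)*θ + (19094137/781456)*θ^2 + ...; c1 = 2137/221.
S_2 = c1*θ/(S_1 - 1) = 1 + (-19094137/7556432)*θ + ...; c2 = -19094137/7556432.


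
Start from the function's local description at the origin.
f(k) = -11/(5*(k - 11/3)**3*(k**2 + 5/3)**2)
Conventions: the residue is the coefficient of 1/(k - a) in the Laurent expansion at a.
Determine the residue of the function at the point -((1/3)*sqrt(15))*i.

The residue is (473121/171051008) + ((36038277/21381376000)*sqrt(15))*i.

The factor k**2 + 5/3 splits as (k - a)(k - a') with a = -((1/3)*sqrt(15))*i, a' = ((1/3)*sqrt(15))*i. At the order-2 pole a set g(k) = (k - a)^2*f(k) = [-11/(5*(k - 11/3)**3)] / (k - a')^2.
Order-2 pole: residue = g'(a); g'(-((1/3)*sqrt(15))*i) = (473121/171051008) + ((36038277/21381376000)*sqrt(15))*i, so the residue is (473121/171051008) + ((36038277/21381376000)*sqrt(15))*i.


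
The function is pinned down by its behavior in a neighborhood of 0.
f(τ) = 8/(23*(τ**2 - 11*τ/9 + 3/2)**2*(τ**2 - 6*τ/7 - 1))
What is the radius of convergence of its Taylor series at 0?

Denominator factor (τ**2 - 6*τ/7 - 1): discriminant 232/49, real irrational roots 3/7 + (1/7)*sqrt(58) and 3/7 - (1/7)*sqrt(58); poles of order 1, moduli 3/7 + (1/7)*sqrt(58) and -3/7 + (1/7)*sqrt(58).
Denominator factor (τ**2 - 11*τ/9 + 3/2)^2: discriminant -365/81, complex-conjugate roots (11/18) + ((1/18)*sqrt(365))*i and (11/18) - ((1/18)*sqrt(365))*i; poles of order 2, moduli (1/2)*sqrt(6) and (1/2)*sqrt(6).
The radius of convergence is the smallest modulus among the singular points: -3/7 + (1/7)*sqrt(58).

The radius of convergence is -3/7 + (1/7)*sqrt(58).


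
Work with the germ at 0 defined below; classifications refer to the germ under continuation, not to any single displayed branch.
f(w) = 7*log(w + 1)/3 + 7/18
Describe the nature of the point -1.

The point is a logarithmic branch point.

The term (7/3)*log(1 - w/(-1)) has argument 1 - -1/(-1) = 0 at -1: a logarithmic (infinitely-sheeted) branch point; the remaining terms are analytic or single-valued there.


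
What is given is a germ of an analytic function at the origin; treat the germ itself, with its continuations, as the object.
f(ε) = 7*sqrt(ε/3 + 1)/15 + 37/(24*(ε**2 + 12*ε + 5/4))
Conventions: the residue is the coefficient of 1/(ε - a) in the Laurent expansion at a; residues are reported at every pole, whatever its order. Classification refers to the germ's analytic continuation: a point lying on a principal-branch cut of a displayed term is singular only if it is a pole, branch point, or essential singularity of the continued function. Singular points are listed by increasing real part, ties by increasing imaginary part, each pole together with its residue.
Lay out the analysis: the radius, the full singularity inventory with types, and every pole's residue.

Denominator factor (ε**2 + 12*ε + 5/4): discriminant 139, real irrational roots -6 + (1/2)*sqrt(139) and -6 - (1/2)*sqrt(139); poles of order 1, moduli 6 - (1/2)*sqrt(139) and 6 + (1/2)*sqrt(139).
Branch term (7/15)*sqrt(1 - ε/(-3)): its argument vanishes at ε = -3, a square-root branch point, modulus 3.
The radius of convergence is the smallest modulus among the singular points: 6 - (1/2)*sqrt(139).
The branch term is analytic at -6 - (1/2)*sqrt(139) and contributes nothing to the residue; only the rational part matters.
The factor ε**2 + 12*ε + 5/4 splits as (ε - a)(ε - a') with a = -6 - (1/2)*sqrt(139), a' = -6 + (1/2)*sqrt(139). At the order-1 pole a set g(ε) = (ε - a)*(rational part) = [37/24] / (ε - a').
Simple pole: residue = g(a) at a = -6 - (1/2)*sqrt(139), which is -(37/3336)*sqrt(139).
The branch term is analytic at -6 + (1/2)*sqrt(139) and contributes nothing to the residue; only the rational part matters.
The factor ε**2 + 12*ε + 5/4 splits as (ε - a)(ε - a') with a = -6 + (1/2)*sqrt(139), a' = -6 - (1/2)*sqrt(139). At the order-1 pole a set g(ε) = (ε - a)*(rational part) = [37/24] / (ε - a').
Simple pole: residue = g(a) at a = -6 + (1/2)*sqrt(139), which is (37/3336)*sqrt(139).
List the singular points by increasing real part (a conjugate pair: the negative imaginary part first).

Radius of convergence at 0: 6 - (1/2)*sqrt(139).
At -6 - (1/2)*sqrt(139): a pole of order 1; residue -(37/3336)*sqrt(139).
At -3: an algebraic (square-root) branch point.
At -6 + (1/2)*sqrt(139): a pole of order 1; residue (37/3336)*sqrt(139).


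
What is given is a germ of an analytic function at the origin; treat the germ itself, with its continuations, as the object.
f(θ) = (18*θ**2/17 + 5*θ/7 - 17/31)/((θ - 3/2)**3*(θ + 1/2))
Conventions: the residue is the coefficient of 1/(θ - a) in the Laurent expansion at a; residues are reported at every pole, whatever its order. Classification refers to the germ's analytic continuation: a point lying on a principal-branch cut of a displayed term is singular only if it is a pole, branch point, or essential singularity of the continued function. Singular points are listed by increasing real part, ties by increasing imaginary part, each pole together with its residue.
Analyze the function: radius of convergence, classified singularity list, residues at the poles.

Radius of convergence at 0: 1/2.
At -1/2: a pole of order 1; residue 591/7378.
At 3/2: a pole of order 3; residue -591/7378.

Denominator factor (θ + 1/2): pole of order 1 at -1/2, modulus 1/2.
Denominator factor (θ - 3/2)^3: pole of order 3 at 3/2, modulus 3/2.
The radius of convergence is the smallest modulus among the singular points: 1/2.
At the order-1 pole -1/2 set g(θ) = (θ - (-1/2))*f(θ) = (18*θ**2/17 + 5*θ/7 - 17/31)/(θ - 3/2)**3.
Simple pole: residue = g(a) at a = -1/2, which is 591/7378.
At the order-3 pole 3/2 set g(θ) = (θ - (3/2))^3*f(θ) = (18*θ**2/17 + 5*θ/7 - 17/31)/(θ + 1/2).
Order-3 pole: residue = g''(a)/2; g''(3/2) = -591/3689, so the residue is -591/7378.
List the singular points by increasing real part (a conjugate pair: the negative imaginary part first).


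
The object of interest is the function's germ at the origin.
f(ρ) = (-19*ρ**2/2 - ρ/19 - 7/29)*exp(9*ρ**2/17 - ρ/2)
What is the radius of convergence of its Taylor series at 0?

The factor exp(9*ρ**2/17 - ρ/2) is entire and contributes no finite singular point.
The polynomial part has no poles.
No finite singular points: the Taylor series at 0 converges everywhere.

The radius of convergence is infinite.


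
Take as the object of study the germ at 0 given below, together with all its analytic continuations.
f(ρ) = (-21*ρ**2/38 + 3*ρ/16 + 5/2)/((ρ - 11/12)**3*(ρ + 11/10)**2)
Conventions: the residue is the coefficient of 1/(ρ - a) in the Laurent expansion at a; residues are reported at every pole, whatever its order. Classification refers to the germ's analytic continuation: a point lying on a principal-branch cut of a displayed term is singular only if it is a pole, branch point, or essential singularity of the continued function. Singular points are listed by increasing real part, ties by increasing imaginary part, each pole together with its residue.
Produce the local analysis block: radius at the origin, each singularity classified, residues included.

Denominator factor (ρ - 11/12)^3: pole of order 3 at 11/12, modulus 11/12.
Denominator factor (ρ + 11/10)^2: pole of order 2 at -11/10, modulus 11/10.
The radius of convergence is the smallest modulus among the singular points: 11/12.
At the order-2 pole -11/10 set g(ρ) = (ρ - (-11/10))^2*f(ρ) = (-21*ρ**2/38 + 3*ρ/16 + 5/2)/(ρ - 11/12)**3.
Order-2 pole: residue = g'(a); g'(-11/10) = -1897319700/4072818739, so the residue is -1897319700/4072818739.
At the order-3 pole 11/12 set g(ρ) = (ρ - (11/12))^3*f(ρ) = (-21*ρ**2/38 + 3*ρ/16 + 5/2)/(ρ + 11/10)**2.
Order-3 pole: residue = g''(a)/2; g''(11/12) = 3794639400/4072818739, so the residue is 1897319700/4072818739.
List the singular points by increasing real part (a conjugate pair: the negative imaginary part first).

Radius of convergence at 0: 11/12.
At -11/10: a pole of order 2; residue -1897319700/4072818739.
At 11/12: a pole of order 3; residue 1897319700/4072818739.


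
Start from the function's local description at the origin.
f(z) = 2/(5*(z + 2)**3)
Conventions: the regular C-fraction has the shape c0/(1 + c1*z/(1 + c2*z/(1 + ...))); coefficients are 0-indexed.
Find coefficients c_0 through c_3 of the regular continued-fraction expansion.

The regular C-fraction coefficients are [1/20, 3/2, -1/2, 1/3].

Taylor coefficients (expand at 0): a_0 = 1/20, a_1 = -3/40, a_2 = 3/40, a_3 = -1/16.
c0 = a_0 = 1/20. Peel one level at a time: if S = 1 + c*z/S' with S'(0) = 1, then c is the z-coefficient of S and S' = c*z/(S - 1).
S_1 = c0/f = 1 + (3/2)*z + (3/4)*z^2 + ...; c1 = 3/2.
S_2 = c1*z/(S_1 - 1) = 1 + (-1/2)*z + (1/6)*z^2 + ...; c2 = -1/2.
S_3 = c2*z/(S_2 - 1) = 1 + (1/3)*z + ...; c3 = 1/3.


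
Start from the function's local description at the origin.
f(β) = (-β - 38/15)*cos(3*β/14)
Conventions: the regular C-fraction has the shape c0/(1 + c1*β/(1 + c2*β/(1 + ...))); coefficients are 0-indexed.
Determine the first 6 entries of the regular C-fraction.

Taylor coefficients (expand at 0): a_0 = -38/15, a_1 = -1, a_2 = 57/980, a_3 = 9/392, a_4 = -171/768320, a_5 = -27/307328.
c0 = a_0 = -38/15. Peel one level at a time: if S = 1 + c*β/S' with S'(0) = 1, then c is the β-coefficient of S and S' = c*β/(S - 1).
S_1 = c0/f = 1 + (-15/38)*β + (25299/141512)*β^2 + ...; c1 = -15/38.
S_2 = c1*β/(S_1 - 1) = 1 + (8433/18620)*β + (25299/960400)*β^2 + ...; c2 = 8433/18620.
S_3 = c2*β/(S_2 - 1) = 1 + (-57/980)*β + (-1805/734608)*β^2 + ...; c3 = -57/980.
S_4 = c3*β/(S_3 - 1) = 1 + (-475/11244)*β + (-1882625/126427536)*β^2 + ...; c4 = -475/11244.
S_5 = c4*β/(S_4 - 1) = 1 + (-75305/213636)*β + ...; c5 = -75305/213636.

The regular C-fraction coefficients are [-38/15, -15/38, 8433/18620, -57/980, -475/11244, -75305/213636].


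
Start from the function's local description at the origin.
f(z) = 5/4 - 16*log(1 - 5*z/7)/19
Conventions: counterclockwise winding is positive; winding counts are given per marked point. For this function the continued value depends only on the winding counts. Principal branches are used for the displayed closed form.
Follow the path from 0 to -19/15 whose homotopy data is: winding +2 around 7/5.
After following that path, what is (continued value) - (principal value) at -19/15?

Continued minus principal equals -(64/19)*pi*i.

The rational part is single-valued and drops out of the difference; each branch term changes only by its own monodromy.
(-16/19)*log(1 - z/(7/5)): each positive loop around 7/5 adds 2*pi*i to the log, so winding +2 contributes (-16/19)*(2)*2*pi*i = -(64/19)*pi*i.
Summing the contributions at z = -19/15 gives -(64/19)*pi*i.


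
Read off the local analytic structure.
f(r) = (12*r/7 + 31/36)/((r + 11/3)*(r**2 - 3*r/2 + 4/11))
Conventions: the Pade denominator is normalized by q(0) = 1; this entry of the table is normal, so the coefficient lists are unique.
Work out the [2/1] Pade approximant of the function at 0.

Taylor coefficients needed (expand at 0): a_0 = 31/48, a_1 = 37193/9856, a_2 = 35094553/2601984, a_3 = 3460677921/76324864.
Write the denominator as Q(r) = 1 + q1*r. Requiring Q*f - P = O(r^4) with deg P <= 2 kills the coefficients of r^3..r^3 in Q*f:
  r^3: a_3 + q1*a_2 = 0, i.e. 3460677921/76324864 + (35094553/2601984)*q1 = 0.
Solving this linear system: q1 = -10382033763/3088320664.
The numerator is Q*f truncated at degree 2: P0 = a_0 = 31/48; P1 = a_1 + q1*a_0 = 6298915919/3930589936; P2 = a_2 + q1*a_1 = 727220131/907059216.

The Pade approximant has numerator coefficients [31/48, 6298915919/3930589936, 727220131/907059216]; denominator coefficients [1, -10382033763/3088320664].


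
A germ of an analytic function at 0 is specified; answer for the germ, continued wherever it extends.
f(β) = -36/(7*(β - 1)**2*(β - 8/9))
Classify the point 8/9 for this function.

The denominator factor β - 8/9 vanishes at 8/9 and appears to the power 1; the numerator there equals -36/7, nonzero, and no other factor vanishes.
Hence a pole whose order is the multiplicity, 1.

The point is a pole of order 1.


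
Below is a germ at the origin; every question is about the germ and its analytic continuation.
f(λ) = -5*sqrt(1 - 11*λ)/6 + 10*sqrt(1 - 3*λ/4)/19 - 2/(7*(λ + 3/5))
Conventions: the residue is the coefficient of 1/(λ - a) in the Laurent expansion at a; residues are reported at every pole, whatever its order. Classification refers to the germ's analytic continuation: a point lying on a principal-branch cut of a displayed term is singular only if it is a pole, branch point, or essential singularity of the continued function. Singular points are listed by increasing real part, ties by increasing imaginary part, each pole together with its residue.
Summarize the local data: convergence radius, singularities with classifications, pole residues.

Denominator factor (λ + 3/5): pole of order 1 at -3/5, modulus 3/5.
Branch term (10/19)*sqrt(1 - λ/(4/3)): its argument vanishes at λ = 4/3, a square-root branch point, modulus 4/3.
Branch term (-5/6)*sqrt(1 - λ/(1/11)): its argument vanishes at λ = 1/11, a square-root branch point, modulus 1/11.
The radius of convergence is the smallest modulus among the singular points: 1/11.
The branch terms are analytic at -3/5 and contribute nothing to the residue; only the rational part matters.
At the order-1 pole -3/5 set g(λ) = (λ - (-3/5))*(rational part) = -2/7.
Simple pole: residue = g(a) at a = -3/5, which is -2/7.
List the singular points by increasing real part (a conjugate pair: the negative imaginary part first).

Radius of convergence at 0: 1/11.
At -3/5: a pole of order 1; residue -2/7.
At 1/11: an algebraic (square-root) branch point.
At 4/3: an algebraic (square-root) branch point.


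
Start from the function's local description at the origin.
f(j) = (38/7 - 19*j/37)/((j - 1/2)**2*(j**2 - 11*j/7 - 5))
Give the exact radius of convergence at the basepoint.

Denominator factor (j**2 - 11*j/7 - 5): discriminant 1101/49, real irrational roots 11/14 + (1/14)*sqrt(1101) and 11/14 - (1/14)*sqrt(1101); poles of order 1, moduli 11/14 + (1/14)*sqrt(1101) and -11/14 + (1/14)*sqrt(1101).
Denominator factor (j - 1/2)^2: pole of order 2 at 1/2, modulus 1/2.
The radius of convergence is the smallest modulus among the singular points: 1/2.

The radius of convergence is 1/2.


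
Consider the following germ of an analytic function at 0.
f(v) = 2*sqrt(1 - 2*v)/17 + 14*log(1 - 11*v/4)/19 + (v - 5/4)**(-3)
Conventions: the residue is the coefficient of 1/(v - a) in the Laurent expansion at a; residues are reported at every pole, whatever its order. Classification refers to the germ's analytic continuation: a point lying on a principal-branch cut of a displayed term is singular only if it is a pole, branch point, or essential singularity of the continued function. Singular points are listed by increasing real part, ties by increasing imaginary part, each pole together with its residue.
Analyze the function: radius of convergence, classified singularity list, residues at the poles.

Denominator factor (v - 5/4)^3: pole of order 3 at 5/4, modulus 5/4.
Branch term (2/17)*sqrt(1 - v/(1/2)): its argument vanishes at v = 1/2, a square-root branch point, modulus 1/2.
Branch term (14/19)*log(1 - v/(4/11)): its argument vanishes at v = 4/11, a logarithmic branch point, modulus 4/11.
The radius of convergence is the smallest modulus among the singular points: 4/11.
The branch terms are analytic at 5/4 and contribute nothing to the residue; only the rational part matters.
At the order-3 pole 5/4 set g(v) = (v - (5/4))^3*(rational part) = 1.
Order-3 pole: residue = g''(a)/2; g''(5/4) = 0, so the residue is 0.
List the singular points by increasing real part (a conjugate pair: the negative imaginary part first).

Radius of convergence at 0: 4/11.
At 4/11: a logarithmic branch point.
At 1/2: an algebraic (square-root) branch point.
At 5/4: a pole of order 3; residue 0.


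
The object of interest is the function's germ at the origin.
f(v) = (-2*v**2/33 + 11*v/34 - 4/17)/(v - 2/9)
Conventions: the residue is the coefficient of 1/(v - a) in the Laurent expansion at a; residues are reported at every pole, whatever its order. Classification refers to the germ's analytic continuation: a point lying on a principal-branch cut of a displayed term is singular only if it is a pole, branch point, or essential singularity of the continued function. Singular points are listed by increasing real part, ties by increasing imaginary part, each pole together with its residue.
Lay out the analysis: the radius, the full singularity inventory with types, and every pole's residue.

Denominator factor (v - 2/9): pole of order 1 at 2/9, modulus 2/9.
The radius of convergence is the smallest modulus among the singular points: 2/9.
At the order-1 pole 2/9 set g(v) = (v - (2/9))*f(v) = -2*v**2/33 + 11*v/34 - 4/17.
Simple pole: residue = g(a) at a = 2/9, which is -7561/45441.

Radius of convergence at 0: 2/9.
At 2/9: a pole of order 1; residue -7561/45441.


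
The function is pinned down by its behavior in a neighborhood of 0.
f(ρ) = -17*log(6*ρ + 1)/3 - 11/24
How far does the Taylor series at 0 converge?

Branch term (-17/3)*log(1 - ρ/(-1/6)): its argument vanishes at ρ = -1/6, a logarithmic branch point, modulus 1/6.
The radius of convergence is the smallest modulus among the singular points: 1/6.

The radius of convergence is 1/6.


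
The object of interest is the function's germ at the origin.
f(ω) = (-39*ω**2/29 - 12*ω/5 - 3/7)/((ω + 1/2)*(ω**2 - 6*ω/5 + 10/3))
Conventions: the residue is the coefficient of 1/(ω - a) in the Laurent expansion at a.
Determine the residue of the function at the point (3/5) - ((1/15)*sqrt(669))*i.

The residue is (-36912/50953) - ((308271/11362519)*sqrt(669))*i.


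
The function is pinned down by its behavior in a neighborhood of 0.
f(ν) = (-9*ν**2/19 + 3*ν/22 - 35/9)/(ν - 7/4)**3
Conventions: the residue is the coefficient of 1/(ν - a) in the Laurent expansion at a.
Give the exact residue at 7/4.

At the order-3 pole 7/4 set g(ν) = (ν - (7/4))^3*f(ν) = -9*ν**2/19 + 3*ν/22 - 35/9.
Order-3 pole: residue = g''(a)/2; g''(7/4) = -18/19, so the residue is -9/19.

The residue is -9/19.


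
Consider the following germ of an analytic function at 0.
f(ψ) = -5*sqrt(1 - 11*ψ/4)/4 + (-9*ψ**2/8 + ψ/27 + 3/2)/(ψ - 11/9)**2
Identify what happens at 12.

The point is a regular point.

Denominator factors: ψ - 11/9 = 97/9 at ψ = 12 — none vanishes.
Branch term sqrt(1 - ψ/(4/11)): argument at 12 is -32, nonzero, so 12 is not its branch point (a point on a principal cut is still regular for the continued germ).
So the germ continues analytically to 12.


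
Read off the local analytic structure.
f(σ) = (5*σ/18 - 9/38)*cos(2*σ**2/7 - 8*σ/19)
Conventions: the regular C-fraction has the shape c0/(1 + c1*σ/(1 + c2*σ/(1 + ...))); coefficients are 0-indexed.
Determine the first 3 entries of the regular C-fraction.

Taylor coefficients (expand at 0): a_0 = -9/38, a_1 = 5/18, a_2 = 144/6859.
c0 = a_0 = -9/38. Peel one level at a time: if S = 1 + c*σ/S' with S'(0) = 1, then c is the σ-coefficient of S and S' = c*σ/(S - 1).
S_1 = c0/f = 1 + (95/81)*σ + (3467977/2368521)*σ^2 + ...; c1 = 95/81.
S_2 = c1*σ/(S_1 - 1) = 1 + (-3467977/2777895)*σ + ...; c2 = -3467977/2777895.

The regular C-fraction coefficients are [-9/38, 95/81, -3467977/2777895].


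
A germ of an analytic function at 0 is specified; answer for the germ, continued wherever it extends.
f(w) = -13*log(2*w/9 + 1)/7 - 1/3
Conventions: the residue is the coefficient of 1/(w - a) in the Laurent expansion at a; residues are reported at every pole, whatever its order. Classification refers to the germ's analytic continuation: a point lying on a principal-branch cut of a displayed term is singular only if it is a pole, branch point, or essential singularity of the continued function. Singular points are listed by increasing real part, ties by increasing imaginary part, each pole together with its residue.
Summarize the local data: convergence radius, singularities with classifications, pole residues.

Radius of convergence at 0: 9/2.
At -9/2: a logarithmic branch point.

Branch term (-13/7)*log(1 - w/(-9/2)): its argument vanishes at w = -9/2, a logarithmic branch point, modulus 9/2.
The radius of convergence is the smallest modulus among the singular points: 9/2.


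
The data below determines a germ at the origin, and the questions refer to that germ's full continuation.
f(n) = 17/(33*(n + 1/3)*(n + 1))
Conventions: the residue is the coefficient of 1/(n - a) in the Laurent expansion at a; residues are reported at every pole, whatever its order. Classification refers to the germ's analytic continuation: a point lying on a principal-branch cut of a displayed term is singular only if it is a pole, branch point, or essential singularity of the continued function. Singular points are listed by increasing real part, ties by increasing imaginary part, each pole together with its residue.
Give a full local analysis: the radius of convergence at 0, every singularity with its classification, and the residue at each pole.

Radius of convergence at 0: 1/3.
At -1: a pole of order 1; residue -17/22.
At -1/3: a pole of order 1; residue 17/22.

Denominator factor (n + 1/3): pole of order 1 at -1/3, modulus 1/3.
Denominator factor (n + 1): pole of order 1 at -1, modulus 1.
The radius of convergence is the smallest modulus among the singular points: 1/3.
At the order-1 pole -1 set g(n) = (n - (-1))*f(n) = 17/(33*(n + 1/3)).
Simple pole: residue = g(a) at a = -1, which is -17/22.
At the order-1 pole -1/3 set g(n) = (n - (-1/3))*f(n) = 17/(33*(n + 1)).
Simple pole: residue = g(a) at a = -1/3, which is 17/22.
List the singular points by increasing real part (a conjugate pair: the negative imaginary part first).


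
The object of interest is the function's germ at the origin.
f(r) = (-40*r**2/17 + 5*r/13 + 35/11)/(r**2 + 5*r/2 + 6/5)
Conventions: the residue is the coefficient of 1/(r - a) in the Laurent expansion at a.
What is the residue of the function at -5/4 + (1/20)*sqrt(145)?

The residue is 1385/442 - (17779/140998)*sqrt(145).

The factor r**2 + 5*r/2 + 6/5 splits as (r - a)(r - a') with a = -5/4 + (1/20)*sqrt(145), a' = -5/4 - (1/20)*sqrt(145). At the order-1 pole a set g(r) = (r - a)*f(r) = [-40*r**2/17 + 5*r/13 + 35/11] / (r - a').
Simple pole: residue = g(a) at a = -5/4 + (1/20)*sqrt(145), which is 1385/442 - (17779/140998)*sqrt(145).


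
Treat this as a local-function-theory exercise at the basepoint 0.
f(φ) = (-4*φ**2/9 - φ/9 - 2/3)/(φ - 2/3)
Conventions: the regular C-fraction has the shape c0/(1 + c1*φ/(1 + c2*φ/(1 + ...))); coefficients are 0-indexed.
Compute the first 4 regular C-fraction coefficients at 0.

The regular C-fraction coefficients are [1, -5/3, -7/30, 114/35].

Taylor coefficients (expand at 0): a_0 = 1, a_1 = 5/3, a_2 = 19/6, a_3 = 19/4.
c0 = a_0 = 1. Peel one level at a time: if S = 1 + c*φ/S' with S'(0) = 1, then c is the φ-coefficient of S and S' = c*φ/(S - 1).
S_1 = c0/f = 1 + (-5/3)*φ + (-7/18)*φ^2 + ...; c1 = -5/3.
S_2 = c1*φ/(S_1 - 1) = 1 + (-7/30)*φ + (19/25)*φ^2 + ...; c2 = -7/30.
S_3 = c2*φ/(S_2 - 1) = 1 + (114/35)*φ + ...; c3 = 114/35.


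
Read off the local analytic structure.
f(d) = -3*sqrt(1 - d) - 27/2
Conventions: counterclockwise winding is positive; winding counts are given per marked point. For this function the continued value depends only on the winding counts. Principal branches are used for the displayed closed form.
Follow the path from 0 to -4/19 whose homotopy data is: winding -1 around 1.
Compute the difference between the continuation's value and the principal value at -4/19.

Continued minus principal equals (6/19)*sqrt(437).

The rational part is single-valued and drops out of the difference; each branch term changes only by its own monodromy.
(-3)*sqrt(1 - d/(1)): winding -1 is odd, the square root flips sign, contributing -2*(-3)*sqrt(1 - (-4/19)/(1)) = -2*(-3)*sqrt(23/19) = (6/19)*sqrt(437).
Summing the contributions at d = -4/19 gives (6/19)*sqrt(437).


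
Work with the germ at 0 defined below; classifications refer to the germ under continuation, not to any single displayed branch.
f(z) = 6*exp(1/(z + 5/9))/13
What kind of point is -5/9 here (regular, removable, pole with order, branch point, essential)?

The point is an essential singularity.

The exponent 1/(z - (-5/9)) has a pole at -5/9, so exp(1/(z - (-5/9))) takes every nonzero value near it: an essential singularity (not a pole of any order).


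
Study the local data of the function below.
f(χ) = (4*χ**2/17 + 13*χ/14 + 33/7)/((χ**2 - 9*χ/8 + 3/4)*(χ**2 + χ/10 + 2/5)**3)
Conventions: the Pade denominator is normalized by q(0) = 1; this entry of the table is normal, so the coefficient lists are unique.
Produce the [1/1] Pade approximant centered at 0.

Taylor coefficients needed (expand at 0): a_0 = 1375/14, a_1 = 15625/168, a_2 = -190625/272.
Write the denominator as Q(χ) = 1 + q1*χ. Requiring Q*f - P = O(χ^3) with deg P <= 1 kills the coefficients of χ^2..χ^2 in Q*f:
  χ^2: a_2 + q1*a_1 = 0, i.e. -190625/272 + (15625/168)*q1 = 0.
Solving this linear system: q1 = 1281/170.
The numerator is Q*f truncated at degree 1: P0 = a_0 = 1375/14; P1 = a_1 + q1*a_0 = 2379275/2856.

The Pade approximant has numerator coefficients [1375/14, 2379275/2856]; denominator coefficients [1, 1281/170].


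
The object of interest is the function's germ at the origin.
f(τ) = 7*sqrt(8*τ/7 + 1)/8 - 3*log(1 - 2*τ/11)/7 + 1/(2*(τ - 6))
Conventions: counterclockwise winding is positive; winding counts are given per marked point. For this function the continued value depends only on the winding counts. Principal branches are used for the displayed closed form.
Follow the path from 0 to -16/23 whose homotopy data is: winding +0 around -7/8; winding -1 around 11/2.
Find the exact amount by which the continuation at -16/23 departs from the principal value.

The rational part is single-valued and drops out of the difference; each branch term changes only by its own monodromy.
(7/8)*sqrt(1 - τ/(-7/8)): winding +0 is even, the square root returns to the same sheet, contribution 0.
(-3/7)*log(1 - τ/(11/2)): each positive loop around 11/2 adds 2*pi*i to the log, so winding -1 contributes (-3/7)*(-1)*2*pi*i = (6/7)*pi*i.
Summing the contributions at τ = -16/23 gives (6/7)*pi*i.

Continued minus principal equals (6/7)*pi*i.


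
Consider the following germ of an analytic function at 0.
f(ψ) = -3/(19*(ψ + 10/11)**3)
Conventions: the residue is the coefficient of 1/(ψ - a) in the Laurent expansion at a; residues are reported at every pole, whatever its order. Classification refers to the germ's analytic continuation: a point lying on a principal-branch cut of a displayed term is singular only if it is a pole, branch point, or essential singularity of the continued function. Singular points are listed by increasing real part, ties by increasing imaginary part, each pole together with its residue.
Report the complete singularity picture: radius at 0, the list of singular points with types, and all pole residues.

Denominator factor (ψ + 10/11)^3: pole of order 3 at -10/11, modulus 10/11.
The radius of convergence is the smallest modulus among the singular points: 10/11.
At the order-3 pole -10/11 set g(ψ) = (ψ - (-10/11))^3*f(ψ) = -3/19.
Order-3 pole: residue = g''(a)/2; g''(-10/11) = 0, so the residue is 0.

Radius of convergence at 0: 10/11.
At -10/11: a pole of order 3; residue 0.
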